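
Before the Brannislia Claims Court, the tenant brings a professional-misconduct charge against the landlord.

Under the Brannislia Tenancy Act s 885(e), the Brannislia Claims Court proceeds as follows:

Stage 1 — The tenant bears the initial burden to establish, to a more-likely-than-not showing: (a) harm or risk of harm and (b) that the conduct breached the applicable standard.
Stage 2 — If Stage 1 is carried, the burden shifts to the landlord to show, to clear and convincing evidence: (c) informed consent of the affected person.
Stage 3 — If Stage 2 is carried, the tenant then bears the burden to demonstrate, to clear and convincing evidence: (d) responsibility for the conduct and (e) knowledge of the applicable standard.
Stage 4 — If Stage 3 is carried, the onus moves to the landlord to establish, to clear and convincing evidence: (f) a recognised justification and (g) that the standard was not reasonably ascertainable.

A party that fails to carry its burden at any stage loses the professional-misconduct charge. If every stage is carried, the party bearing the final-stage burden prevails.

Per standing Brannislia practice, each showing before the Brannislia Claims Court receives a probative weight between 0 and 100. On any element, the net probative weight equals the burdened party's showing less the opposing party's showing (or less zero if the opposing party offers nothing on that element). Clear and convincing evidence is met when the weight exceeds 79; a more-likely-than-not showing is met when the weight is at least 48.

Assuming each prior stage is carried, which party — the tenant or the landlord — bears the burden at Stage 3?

Stage 3's rule assigns the burden to the tenant (to clear and convincing evidence).

tenant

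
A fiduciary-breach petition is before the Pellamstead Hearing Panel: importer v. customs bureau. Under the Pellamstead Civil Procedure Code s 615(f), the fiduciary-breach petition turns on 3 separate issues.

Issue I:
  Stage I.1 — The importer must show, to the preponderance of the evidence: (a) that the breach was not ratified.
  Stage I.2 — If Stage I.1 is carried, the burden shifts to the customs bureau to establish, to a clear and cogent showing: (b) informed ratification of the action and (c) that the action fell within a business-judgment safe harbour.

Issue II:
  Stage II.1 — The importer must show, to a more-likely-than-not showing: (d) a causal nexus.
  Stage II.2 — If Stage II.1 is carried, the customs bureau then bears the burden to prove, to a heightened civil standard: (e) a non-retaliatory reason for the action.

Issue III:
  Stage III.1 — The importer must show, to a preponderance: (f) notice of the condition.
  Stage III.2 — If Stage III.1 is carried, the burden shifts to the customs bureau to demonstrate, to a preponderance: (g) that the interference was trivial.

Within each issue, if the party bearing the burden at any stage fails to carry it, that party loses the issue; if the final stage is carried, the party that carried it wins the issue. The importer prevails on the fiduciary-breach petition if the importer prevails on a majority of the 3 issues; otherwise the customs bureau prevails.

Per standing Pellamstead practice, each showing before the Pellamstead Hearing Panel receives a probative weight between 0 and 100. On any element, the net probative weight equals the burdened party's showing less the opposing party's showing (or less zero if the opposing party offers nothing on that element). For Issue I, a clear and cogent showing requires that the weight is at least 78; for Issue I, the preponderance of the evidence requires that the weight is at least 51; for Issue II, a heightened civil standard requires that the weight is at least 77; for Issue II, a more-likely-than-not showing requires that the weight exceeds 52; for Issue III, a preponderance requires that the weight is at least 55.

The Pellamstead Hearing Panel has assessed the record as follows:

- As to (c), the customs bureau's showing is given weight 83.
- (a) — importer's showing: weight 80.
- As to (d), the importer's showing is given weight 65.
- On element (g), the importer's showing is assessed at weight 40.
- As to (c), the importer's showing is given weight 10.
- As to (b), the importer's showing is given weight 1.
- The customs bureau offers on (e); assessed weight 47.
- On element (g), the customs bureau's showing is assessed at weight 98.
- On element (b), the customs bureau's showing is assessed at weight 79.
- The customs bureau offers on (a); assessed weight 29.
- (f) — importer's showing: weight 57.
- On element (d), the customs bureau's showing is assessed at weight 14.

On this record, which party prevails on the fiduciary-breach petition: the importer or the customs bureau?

— Issue I —
At Stage I.1 the importer must meet the preponderance of the evidence (weight is at least 51): on (a) the weight is 80 less the opposing 29 gives net 51, which does reach 51, so (a) meets the standard.
  The importer carries Stage I.1; the customs bureau now bears the burden.
At Stage I.2 the customs bureau must meet a clear and cogent showing (weight is at least 78): on (b) the weight is 79 less the opposing 1 gives net 78, which does reach 78, so (b) meets the standard; on (c) the weight is 83 less the opposing 10 gives net 73, < 78, so (c) does not meet the standard.
  Not every element is met, so the customs bureau fails to carry Stage I.2.
The analysis ends at Stage I.2; the importer prevails on this issue.
— Issue II —
Stage II.1 — burden on importer; standard: a more-likely-than-not showing (weight exceeds 52).
    (d): 65 − 14 = 51 ≤ 52 [not met]
  Stage II.1 not carried; the importer fails its burden.
So the customs bureau prevails on this issue.
— Issue III —
At Stage III.1 the importer must meet a preponderance (weight is at least 55): on (f) the weight is 57, ≥ 55, so (f) meets the standard.
  Stage III.1 is satisfied; the onus moves to the customs bureau.
At Stage III.2 the customs bureau must meet a preponderance (weight is at least 55): on (g) the weight is 98 less the opposing 40 gives net 58, which does reach 55, so (g) meets the standard.
  The customs bureau carries the last stage.
All stages carried — the customs bureau prevails on this issue.
Per-issue: Issue I → importer; Issue II → customs bureau; Issue III → customs bureau. The importer must prevail on a majority of issues; overall, the customs bureau prevails.

customs bureau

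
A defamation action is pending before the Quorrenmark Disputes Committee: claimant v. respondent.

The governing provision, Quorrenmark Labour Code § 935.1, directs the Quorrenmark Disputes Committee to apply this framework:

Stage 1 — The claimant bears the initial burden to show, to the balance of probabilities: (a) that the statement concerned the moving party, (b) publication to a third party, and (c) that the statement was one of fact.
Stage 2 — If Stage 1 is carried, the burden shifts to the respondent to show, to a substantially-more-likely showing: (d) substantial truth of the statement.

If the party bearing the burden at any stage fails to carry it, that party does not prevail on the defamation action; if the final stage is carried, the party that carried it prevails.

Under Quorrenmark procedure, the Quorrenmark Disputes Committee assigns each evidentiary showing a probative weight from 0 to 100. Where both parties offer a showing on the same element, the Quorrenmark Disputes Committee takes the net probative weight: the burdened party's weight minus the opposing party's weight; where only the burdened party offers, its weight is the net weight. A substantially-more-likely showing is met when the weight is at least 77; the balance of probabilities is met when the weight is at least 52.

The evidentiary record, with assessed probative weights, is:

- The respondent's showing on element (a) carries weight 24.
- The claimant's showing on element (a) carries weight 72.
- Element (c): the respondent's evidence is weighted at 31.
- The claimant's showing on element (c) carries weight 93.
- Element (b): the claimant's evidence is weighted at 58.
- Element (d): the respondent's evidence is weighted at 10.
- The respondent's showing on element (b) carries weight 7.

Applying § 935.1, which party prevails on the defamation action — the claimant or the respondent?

respondent

Stage 1 (claimant, the balance of probabilities, weight is at least 52): (a) net 72−24=48 < 52 — fails; (b) net 58−7=51 < 52 — fails; (c) net 93−31=62 ≥ 52 — meets.
  The claimant does not carry Stage 1.
The analysis ends at Stage 1; the respondent prevails.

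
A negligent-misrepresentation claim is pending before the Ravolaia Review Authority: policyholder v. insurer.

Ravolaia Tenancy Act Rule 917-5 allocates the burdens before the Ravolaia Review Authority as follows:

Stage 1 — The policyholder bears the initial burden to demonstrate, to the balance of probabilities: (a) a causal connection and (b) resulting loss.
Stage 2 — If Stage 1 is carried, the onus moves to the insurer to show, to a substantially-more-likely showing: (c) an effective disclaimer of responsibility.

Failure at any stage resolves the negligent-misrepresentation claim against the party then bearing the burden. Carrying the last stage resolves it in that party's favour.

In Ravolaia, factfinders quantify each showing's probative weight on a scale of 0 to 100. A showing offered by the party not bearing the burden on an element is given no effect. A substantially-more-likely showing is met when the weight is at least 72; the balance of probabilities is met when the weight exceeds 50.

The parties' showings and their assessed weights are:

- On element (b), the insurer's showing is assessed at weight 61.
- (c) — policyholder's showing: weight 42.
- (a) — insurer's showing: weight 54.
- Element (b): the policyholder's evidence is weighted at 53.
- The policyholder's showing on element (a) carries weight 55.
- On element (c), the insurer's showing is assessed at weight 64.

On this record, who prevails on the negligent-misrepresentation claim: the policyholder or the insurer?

Stage 1 — burden on policyholder; standard: the balance of probabilities (weight exceeds 50).
    (a): 55 (insurer's 54 disregarded) > 50 [met]
    (b): 53 (insurer's 61 disregarded) > 50 [met]
  The policyholder carries Stage 1; the insurer now bears the burden.
Stage 2 — burden on insurer; standard: a substantially-more-likely showing (weight is at least 72).
    (c): 64 (policyholder's 42 disregarded) < 72 [not met]
  Not every element is met, so the insurer fails to carry Stage 2.
The policyholder prevails.

policyholder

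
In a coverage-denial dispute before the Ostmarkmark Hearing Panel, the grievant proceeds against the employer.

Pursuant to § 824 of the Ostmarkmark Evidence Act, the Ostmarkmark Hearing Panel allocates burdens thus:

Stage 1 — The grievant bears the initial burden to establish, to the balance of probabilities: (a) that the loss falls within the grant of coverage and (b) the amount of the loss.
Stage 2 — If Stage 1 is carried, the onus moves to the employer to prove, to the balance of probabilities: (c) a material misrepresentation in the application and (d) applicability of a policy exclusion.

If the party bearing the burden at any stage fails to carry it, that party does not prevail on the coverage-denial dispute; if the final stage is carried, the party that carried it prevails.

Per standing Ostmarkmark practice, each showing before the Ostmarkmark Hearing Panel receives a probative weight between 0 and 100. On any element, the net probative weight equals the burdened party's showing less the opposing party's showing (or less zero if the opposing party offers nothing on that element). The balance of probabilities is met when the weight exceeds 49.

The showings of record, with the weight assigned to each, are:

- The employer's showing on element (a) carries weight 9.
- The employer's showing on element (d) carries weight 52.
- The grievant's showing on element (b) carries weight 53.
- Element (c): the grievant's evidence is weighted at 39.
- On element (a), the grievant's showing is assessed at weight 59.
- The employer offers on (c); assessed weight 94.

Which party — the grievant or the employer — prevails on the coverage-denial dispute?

At Stage 1 the grievant must meet the balance of probabilities (weight exceeds 49): on (a) the weight is 59 less the opposing 9 gives net 50, which does exceed 49, so (a) meets the standard; on (b) the weight is 53, which does exceed 49, so (b) meets the standard.
  The grievant carries Stage 1; the employer now bears the burden.
At Stage 2 the employer must meet the balance of probabilities (weight exceeds 49): on (c) the weight is 94 less the opposing 39 gives net 55, which does exceed 49, so (c) meets the standard; on (d) the weight is 52, > 49, so (d) meets the standard.
  The employer carries the last stage.
Every stage carried; the employer prevails.

employer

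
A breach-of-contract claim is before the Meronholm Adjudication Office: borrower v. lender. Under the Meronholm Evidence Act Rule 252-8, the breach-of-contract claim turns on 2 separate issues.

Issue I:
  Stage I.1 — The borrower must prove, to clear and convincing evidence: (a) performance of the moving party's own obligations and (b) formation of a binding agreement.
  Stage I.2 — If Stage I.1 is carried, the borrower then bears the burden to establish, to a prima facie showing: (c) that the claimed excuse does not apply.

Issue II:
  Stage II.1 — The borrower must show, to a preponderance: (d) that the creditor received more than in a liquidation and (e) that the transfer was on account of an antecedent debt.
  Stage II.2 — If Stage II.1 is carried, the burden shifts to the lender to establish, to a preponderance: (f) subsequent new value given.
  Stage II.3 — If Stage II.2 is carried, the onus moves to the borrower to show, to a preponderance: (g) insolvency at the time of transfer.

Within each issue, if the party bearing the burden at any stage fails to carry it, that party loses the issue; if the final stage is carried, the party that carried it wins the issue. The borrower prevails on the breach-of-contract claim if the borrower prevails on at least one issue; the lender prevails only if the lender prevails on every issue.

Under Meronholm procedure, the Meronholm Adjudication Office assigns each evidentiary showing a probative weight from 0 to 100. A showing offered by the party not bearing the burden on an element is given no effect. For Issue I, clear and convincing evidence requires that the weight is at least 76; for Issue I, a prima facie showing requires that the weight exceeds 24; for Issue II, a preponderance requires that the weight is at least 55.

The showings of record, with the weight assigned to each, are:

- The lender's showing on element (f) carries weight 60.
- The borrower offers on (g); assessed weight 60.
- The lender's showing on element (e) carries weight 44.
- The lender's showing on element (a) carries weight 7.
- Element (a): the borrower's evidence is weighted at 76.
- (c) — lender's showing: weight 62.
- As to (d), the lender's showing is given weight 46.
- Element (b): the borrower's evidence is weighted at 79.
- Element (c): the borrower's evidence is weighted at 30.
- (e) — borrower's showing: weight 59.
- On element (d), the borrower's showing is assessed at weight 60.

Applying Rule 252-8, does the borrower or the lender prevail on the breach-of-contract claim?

— Issue I —
Stage I.1 — burden on borrower; standard: clear and convincing evidence (weight is at least 76).
    (a): 76 (lender's 7 disregarded) ≥ 76 [met]
    (b): 79 ≥ 76 [met]
  Stage I.1 is satisfied; the borrower continues to bear the burden.
Stage I.2 — burden on borrower; standard: a prima facie showing (weight exceeds 24).
    (c): 30 (lender's 62 disregarded) > 24 [met]
  All elements met at the final stage.
With every stage satisfied, the borrower prevails on this issue.
— Issue II —
Stage II.1 (borrower, a preponderance, weight is at least 55): (d) 60 (lender's 46 disregarded) ≥ 55 — meets; (e) 59 (lender's 44 disregarded) ≥ 55 — meets.
  All elements met. The burden passes to the lender.
Stage II.2 (lender, a preponderance, weight is at least 55): (f) 60 ≥ 55 — meets.
  Stage II.2 is satisfied; the onus moves to the borrower.
Stage II.3 (borrower, a preponderance, weight is at least 55): (g) 60 ≥ 55 — meets.
  Stage II.3 carried; the final stage is satisfied.
With every stage satisfied, the borrower prevails on this issue.
Per-issue: Issue I → borrower; Issue II → borrower. The borrower must prevail on at least one issue; overall, the borrower prevails.

borrower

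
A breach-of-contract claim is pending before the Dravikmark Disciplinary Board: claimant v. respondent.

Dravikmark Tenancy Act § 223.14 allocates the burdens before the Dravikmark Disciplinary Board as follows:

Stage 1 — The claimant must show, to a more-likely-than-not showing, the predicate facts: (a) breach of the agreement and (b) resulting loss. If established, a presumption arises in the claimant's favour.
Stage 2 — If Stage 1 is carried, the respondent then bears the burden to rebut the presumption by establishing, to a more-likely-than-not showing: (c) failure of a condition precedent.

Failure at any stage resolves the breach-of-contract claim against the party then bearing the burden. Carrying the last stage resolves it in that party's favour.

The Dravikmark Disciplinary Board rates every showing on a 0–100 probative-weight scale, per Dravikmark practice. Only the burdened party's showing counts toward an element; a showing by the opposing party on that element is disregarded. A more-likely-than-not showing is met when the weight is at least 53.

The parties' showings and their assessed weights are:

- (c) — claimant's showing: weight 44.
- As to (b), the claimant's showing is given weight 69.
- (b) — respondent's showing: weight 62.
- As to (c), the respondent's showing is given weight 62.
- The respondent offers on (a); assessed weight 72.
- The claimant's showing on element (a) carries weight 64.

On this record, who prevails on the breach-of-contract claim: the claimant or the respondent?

Stage 1 (claimant, a more-likely-than-not showing, weight is at least 53): (a) 64 (respondent's 72 disregarded) ≥ 53 — meets; (b) 69 (respondent's 62 disregarded) ≥ 53 — meets.
  Stage 1 carried; the burden shifts to the respondent.
Stage 2 (respondent, a more-likely-than-not showing, weight is at least 53): (c) 62 (claimant's 44 disregarded) ≥ 53 — meets.
  Stage 2 carried; the final stage is satisfied.
With every stage satisfied, the respondent prevails.

respondent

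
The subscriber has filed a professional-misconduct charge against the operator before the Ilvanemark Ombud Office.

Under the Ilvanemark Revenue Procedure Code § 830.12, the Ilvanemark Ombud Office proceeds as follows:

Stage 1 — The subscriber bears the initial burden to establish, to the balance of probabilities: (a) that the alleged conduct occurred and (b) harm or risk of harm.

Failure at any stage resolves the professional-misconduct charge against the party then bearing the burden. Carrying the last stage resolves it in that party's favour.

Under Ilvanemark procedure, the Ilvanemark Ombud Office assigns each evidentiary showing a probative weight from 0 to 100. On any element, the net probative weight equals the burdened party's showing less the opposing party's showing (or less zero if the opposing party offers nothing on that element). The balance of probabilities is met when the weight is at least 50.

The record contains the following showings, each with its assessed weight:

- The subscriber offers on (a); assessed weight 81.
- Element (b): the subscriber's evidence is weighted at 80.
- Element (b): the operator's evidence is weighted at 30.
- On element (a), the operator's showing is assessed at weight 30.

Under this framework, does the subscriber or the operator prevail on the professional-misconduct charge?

Stage 1 — burden on subscriber; standard: the balance of probabilities (weight is at least 50).
    (a): 81 − 30 = 51 ≥ 50 [met]
    (b): 80 − 30 = 50 ≥ 50 [met]
  The subscriber carries the last stage.
All stages carried — the subscriber prevails.

subscriber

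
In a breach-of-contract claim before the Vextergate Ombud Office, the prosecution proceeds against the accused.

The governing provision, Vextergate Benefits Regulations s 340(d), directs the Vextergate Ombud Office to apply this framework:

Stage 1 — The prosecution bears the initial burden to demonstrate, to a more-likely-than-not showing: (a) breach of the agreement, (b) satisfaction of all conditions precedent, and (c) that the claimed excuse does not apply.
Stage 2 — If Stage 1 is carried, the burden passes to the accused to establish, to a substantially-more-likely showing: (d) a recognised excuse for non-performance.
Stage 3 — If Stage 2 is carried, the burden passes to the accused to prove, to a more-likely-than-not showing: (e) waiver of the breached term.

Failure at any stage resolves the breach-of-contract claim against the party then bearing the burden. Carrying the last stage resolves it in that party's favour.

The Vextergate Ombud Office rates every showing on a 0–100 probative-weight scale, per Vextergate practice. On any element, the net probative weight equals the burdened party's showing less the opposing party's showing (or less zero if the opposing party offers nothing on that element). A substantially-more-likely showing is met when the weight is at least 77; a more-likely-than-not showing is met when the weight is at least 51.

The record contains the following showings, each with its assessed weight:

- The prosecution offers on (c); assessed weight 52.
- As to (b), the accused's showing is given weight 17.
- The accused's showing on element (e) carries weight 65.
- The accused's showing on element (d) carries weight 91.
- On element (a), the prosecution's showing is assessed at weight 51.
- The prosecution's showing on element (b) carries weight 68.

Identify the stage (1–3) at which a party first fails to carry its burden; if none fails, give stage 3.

Stage 1 (prosecution, a more-likely-than-not showing, weight is at least 51): (a) 51 ≥ 51 — meets; (b) net 68−17=51 ≥ 51 — meets; (c) 52 ≥ 51 — meets.
  Stage 1 is satisfied; the onus moves to the accused.
Stage 2 (accused, a substantially-more-likely showing, weight is at least 77): (d) 91 ≥ 77 — meets.
  Stage 2 carried; the burden remains with the accused.
Stage 3 (accused, a more-likely-than-not showing, weight is at least 51): (e) 65 ≥ 51 — meets.
  Stage 3 carried; the final stage is satisfied.
Every stage carried; the accused prevails.

stage 3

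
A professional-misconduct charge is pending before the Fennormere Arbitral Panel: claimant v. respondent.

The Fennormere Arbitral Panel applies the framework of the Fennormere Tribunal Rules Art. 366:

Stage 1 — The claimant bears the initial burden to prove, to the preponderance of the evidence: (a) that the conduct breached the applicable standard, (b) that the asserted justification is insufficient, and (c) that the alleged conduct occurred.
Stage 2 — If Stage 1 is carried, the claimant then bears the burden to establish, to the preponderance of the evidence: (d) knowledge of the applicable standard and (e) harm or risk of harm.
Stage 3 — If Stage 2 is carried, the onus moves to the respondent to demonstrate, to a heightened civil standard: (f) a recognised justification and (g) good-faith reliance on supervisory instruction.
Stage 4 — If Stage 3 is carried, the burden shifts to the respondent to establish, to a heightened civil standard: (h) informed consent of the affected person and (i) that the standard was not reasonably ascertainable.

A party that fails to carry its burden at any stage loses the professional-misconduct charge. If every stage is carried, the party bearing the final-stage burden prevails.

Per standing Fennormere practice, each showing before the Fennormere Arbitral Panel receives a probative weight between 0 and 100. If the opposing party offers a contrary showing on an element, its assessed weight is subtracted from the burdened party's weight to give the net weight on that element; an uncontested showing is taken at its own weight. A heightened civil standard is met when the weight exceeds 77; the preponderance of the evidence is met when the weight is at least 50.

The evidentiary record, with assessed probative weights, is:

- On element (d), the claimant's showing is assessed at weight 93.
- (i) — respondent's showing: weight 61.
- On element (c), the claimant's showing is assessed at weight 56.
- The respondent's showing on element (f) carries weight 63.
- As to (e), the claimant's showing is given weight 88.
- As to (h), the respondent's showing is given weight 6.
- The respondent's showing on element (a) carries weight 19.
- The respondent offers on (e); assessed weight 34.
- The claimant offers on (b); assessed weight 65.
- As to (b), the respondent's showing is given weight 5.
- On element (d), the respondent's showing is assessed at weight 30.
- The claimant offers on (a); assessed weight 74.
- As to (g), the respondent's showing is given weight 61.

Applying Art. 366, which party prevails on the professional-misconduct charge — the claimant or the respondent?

claimant

Stage 1 — burden on claimant; standard: the preponderance of the evidence (weight is at least 50).
    (a): 74 − 19 = 55 ≥ 50 [met]
    (b): 65 − 5 = 60 ≥ 50 [met]
    (c): 56 ≥ 50 [met]
  All elements met. The claimant retains the burden for Stage 2.
Stage 2 — burden on claimant; standard: the preponderance of the evidence (weight is at least 50).
    (d): 93 − 30 = 63 ≥ 50 [met]
    (e): 88 − 34 = 54 ≥ 50 [met]
  Stage 2 carried; the burden shifts to the respondent.
Stage 3 — burden on respondent; standard: a heightened civil standard (weight exceeds 77).
    (f): 63 ≤ 77 [not met]
    (g): 61 ≤ 77 [not met]
  Not every element is met, so the respondent fails to carry Stage 3.
The analysis ends at Stage 3; the claimant prevails.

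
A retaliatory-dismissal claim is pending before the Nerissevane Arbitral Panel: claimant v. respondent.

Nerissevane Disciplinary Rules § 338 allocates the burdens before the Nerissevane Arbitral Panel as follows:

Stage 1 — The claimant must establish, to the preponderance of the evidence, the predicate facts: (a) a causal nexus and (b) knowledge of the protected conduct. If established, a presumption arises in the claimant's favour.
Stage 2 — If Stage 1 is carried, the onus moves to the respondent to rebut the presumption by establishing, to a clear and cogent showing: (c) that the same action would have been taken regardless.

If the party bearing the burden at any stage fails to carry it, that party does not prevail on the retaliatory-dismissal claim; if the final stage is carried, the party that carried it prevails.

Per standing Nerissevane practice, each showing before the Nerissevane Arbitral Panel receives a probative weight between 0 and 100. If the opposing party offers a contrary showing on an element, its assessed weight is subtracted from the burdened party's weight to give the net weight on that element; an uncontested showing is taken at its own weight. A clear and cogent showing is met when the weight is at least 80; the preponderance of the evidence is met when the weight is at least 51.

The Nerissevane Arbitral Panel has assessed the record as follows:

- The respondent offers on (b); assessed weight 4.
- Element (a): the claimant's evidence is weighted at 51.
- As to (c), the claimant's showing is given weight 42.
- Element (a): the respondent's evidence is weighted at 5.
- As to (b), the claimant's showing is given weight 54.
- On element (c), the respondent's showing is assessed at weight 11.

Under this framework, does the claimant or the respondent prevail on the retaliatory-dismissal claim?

Stage 1 (claimant, the preponderance of the evidence, weight is at least 51): (a) net 51−5=46 < 51 — fails; (b) net 54−4=50 < 51 — fails.
  Stage 1 not carried; the claimant fails its burden.
The analysis ends at Stage 1; the respondent prevails.

respondent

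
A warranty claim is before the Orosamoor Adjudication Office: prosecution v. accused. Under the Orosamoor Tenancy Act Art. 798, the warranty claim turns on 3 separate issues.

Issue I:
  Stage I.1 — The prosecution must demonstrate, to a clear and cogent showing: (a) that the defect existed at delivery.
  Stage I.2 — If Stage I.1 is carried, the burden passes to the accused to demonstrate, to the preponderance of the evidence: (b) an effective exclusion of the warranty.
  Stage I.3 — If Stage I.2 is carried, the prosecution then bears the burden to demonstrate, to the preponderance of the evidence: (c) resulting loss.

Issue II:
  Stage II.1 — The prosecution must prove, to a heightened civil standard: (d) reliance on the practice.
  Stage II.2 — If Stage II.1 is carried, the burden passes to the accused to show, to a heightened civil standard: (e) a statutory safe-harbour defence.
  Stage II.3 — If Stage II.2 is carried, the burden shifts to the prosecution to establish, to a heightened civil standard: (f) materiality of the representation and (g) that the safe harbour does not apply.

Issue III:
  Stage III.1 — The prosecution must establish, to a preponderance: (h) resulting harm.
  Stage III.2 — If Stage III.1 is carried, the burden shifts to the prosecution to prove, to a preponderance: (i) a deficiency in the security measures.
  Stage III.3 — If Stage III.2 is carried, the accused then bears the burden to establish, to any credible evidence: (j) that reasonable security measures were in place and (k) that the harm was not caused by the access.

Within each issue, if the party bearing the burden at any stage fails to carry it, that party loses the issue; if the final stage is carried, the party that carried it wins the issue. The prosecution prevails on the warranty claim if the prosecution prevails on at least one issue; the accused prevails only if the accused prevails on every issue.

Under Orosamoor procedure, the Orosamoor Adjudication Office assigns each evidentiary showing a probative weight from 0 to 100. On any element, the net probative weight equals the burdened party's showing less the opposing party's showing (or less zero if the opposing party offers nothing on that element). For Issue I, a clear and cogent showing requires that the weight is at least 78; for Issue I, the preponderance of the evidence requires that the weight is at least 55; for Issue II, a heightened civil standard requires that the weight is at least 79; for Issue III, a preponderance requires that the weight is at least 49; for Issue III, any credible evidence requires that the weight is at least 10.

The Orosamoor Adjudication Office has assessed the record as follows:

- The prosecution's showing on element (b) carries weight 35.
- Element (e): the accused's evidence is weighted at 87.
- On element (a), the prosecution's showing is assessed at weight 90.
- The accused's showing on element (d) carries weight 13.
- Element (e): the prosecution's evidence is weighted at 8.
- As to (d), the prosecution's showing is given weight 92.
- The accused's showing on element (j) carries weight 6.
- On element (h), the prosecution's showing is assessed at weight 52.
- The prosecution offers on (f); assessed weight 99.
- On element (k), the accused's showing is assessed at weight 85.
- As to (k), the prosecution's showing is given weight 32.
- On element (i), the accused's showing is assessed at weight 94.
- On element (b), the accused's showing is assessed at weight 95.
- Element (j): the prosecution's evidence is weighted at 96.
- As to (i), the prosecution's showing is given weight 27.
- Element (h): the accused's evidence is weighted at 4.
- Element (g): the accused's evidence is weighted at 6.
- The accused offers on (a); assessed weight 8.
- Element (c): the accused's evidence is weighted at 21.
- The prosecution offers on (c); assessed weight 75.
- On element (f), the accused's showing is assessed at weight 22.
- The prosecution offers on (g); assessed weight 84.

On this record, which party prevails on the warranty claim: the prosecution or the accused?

accused

— Issue I —
Stage I.1 (prosecution, a clear and cogent showing, weight is at least 78): (a) net 90−8=82 ≥ 78 — meets.
  Stage I.1 carried; the burden shifts to the accused.
Stage I.2 (accused, the preponderance of the evidence, weight is at least 55): (b) net 95−35=60 ≥ 55 — meets.
  Stage I.2 carried; the burden shifts to the prosecution.
Stage I.3 (prosecution, the preponderance of the evidence, weight is at least 55): (c) net 75−21=54 < 55 — fails.
  Not every element is met, so the prosecution fails to carry Stage I.3.
So the accused prevails on this issue.
— Issue II —
At Stage II.1 the prosecution must meet a heightened civil standard (weight is at least 79): on (d) the weight is 92 less the opposing 13 gives net 79, ≥ 79, so (d) meets the standard.
  Stage II.1 carried; the burden shifts to the accused.
At Stage II.2 the accused must meet a heightened civil standard (weight is at least 79): on (e) the weight is 87 less the opposing 8 gives net 79, ≥ 79, so (e) meets the standard.
  Stage II.2 is satisfied; the onus moves to the prosecution.
At Stage II.3 the prosecution must meet a heightened civil standard (weight is at least 79): on (f) the weight is 99 less the opposing 22 gives net 77, < 79, so (f) does not meet the standard; on (g) the weight is 84 less the opposing 6 gives net 78, which does not reach 79, so (g) does not meet the standard.
  The prosecution does not carry Stage II.3.
So the accused prevails on this issue.
— Issue III —
Stage III.1 (prosecution, a preponderance, weight is at least 49): (h) net 52−4=48 < 49 — fails.
  Not every element is met, so the prosecution fails to carry Stage III.1.
So the accused prevails on this issue.
Per-issue: Issue I → accused; Issue II → accused; Issue III → accused. The prosecution must prevail on at least one issue; overall, the accused prevails.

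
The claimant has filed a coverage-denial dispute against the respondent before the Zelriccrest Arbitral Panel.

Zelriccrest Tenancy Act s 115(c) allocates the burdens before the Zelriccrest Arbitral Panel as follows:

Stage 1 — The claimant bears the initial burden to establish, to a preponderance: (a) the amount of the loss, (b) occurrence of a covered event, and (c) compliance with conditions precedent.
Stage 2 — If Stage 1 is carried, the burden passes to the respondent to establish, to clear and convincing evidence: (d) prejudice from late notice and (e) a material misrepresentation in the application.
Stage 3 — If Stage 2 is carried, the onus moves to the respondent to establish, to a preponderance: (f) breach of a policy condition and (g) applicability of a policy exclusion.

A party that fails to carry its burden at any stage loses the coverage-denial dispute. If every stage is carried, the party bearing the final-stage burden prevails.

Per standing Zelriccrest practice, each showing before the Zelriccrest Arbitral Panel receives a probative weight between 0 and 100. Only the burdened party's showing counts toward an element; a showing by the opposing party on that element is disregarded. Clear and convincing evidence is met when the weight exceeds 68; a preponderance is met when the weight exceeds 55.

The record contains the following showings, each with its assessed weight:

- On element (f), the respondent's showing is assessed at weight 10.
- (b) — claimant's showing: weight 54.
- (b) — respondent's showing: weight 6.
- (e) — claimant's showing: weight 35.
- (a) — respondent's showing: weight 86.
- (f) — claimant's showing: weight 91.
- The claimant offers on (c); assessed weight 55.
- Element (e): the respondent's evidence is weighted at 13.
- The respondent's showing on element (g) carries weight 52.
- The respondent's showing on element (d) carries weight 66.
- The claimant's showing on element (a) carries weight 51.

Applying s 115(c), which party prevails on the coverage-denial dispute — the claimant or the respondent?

At Stage 1 the claimant must meet a preponderance (weight exceeds 55): on (a) the weight is 51 (the respondent's 86 is given no effect), ≤ 55, so (a) does not meet the standard; on (b) the weight is 54 (the respondent's 6 is given no effect), ≤ 55, so (b) does not meet the standard; on (c) the weight is 55, ≤ 55, so (c) does not meet the standard.
  The claimant does not carry Stage 1.
The analysis ends at Stage 1; the respondent prevails.

respondent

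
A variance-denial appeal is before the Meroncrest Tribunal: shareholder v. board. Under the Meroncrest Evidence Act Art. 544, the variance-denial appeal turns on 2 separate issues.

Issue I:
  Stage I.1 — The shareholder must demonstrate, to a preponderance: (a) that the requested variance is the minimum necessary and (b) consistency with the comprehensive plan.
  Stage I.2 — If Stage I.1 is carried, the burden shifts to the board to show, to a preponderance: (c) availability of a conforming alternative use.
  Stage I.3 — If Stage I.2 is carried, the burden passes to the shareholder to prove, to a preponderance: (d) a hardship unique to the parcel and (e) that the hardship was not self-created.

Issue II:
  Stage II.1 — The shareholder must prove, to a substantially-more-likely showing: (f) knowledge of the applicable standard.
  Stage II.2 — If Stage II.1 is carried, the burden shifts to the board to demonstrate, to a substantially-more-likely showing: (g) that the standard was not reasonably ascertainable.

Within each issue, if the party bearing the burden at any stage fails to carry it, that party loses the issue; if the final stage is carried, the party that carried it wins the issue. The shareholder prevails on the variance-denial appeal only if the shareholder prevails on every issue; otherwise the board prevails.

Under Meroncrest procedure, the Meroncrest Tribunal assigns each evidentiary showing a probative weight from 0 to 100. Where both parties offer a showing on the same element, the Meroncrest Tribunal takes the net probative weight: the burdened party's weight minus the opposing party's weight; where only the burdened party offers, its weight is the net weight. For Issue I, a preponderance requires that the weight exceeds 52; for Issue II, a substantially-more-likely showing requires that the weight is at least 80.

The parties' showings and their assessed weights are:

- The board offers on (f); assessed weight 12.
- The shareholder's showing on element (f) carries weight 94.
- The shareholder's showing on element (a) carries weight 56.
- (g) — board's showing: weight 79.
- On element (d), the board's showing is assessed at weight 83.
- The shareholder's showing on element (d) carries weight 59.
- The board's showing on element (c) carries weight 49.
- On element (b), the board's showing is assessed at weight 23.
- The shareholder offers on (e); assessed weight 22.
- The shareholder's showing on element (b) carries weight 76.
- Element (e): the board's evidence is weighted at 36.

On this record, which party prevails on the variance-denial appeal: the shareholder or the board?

— Issue I —
Stage I.1 (shareholder, a preponderance, weight exceeds 52): (a) 56 > 52 — meets; (b) net 76−23=53 > 52 — meets.
  All elements met. The burden passes to the board.
Stage I.2 (board, a preponderance, weight exceeds 52): (c) 49 ≤ 52 — fails.
  The board does not carry Stage I.2.
So the shareholder prevails on this issue.
— Issue II —
Stage II.1 — burden on shareholder; standard: a substantially-more-likely showing (weight is at least 80).
    (f): 94 − 12 = 82 ≥ 80 [met]
  All elements met. The burden passes to the board.
Stage II.2 — burden on board; standard: a substantially-more-likely showing (weight is at least 80).
    (g): 79 < 80 [not met]
  Stage II.2 not carried; the board fails its burden.
So the shareholder prevails on this issue.
Per-issue: Issue I → shareholder; Issue II → shareholder. The shareholder must prevail on every issue; overall, the shareholder prevails.

shareholder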